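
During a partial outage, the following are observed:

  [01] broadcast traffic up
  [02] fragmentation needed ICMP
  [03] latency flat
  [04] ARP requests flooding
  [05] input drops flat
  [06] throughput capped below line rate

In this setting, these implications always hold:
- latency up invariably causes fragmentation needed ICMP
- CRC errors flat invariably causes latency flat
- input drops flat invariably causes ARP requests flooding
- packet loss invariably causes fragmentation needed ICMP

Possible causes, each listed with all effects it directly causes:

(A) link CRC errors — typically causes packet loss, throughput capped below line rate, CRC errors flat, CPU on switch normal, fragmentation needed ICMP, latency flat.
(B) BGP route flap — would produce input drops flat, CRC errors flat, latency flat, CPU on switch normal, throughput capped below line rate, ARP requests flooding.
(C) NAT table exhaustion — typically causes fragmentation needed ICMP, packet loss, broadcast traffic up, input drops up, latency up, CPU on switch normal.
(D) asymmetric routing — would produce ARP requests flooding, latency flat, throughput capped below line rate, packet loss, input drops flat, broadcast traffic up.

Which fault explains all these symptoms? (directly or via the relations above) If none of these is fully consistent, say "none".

Per-candidate check:
(A) link CRC errors — broadcast traffic up NO; fragmentation needed ICMP yes; latency flat yes; ARP requests flooding NO; input drops flat NO; throughput capped below line rate yes
(B) BGP route flap — does not account for broadcast traffic up, fragmentation needed ICMP
(C) NAT table exhaustion — fails on latency flat, ARP requests flooding, input drops flat, throughput capped below line rate (predicts latency up, not latency flat; predicts input drops up, not input drops flat)
(D) asymmetric routing — broadcast traffic up yes; fragmentation needed ICMP yes (through packet loss → fragmentation needed ICMP); latency flat yes; ARP requests flooding yes; input drops flat yes; throughput capped below line rate yes
Only (D) is consistent with every observation.

D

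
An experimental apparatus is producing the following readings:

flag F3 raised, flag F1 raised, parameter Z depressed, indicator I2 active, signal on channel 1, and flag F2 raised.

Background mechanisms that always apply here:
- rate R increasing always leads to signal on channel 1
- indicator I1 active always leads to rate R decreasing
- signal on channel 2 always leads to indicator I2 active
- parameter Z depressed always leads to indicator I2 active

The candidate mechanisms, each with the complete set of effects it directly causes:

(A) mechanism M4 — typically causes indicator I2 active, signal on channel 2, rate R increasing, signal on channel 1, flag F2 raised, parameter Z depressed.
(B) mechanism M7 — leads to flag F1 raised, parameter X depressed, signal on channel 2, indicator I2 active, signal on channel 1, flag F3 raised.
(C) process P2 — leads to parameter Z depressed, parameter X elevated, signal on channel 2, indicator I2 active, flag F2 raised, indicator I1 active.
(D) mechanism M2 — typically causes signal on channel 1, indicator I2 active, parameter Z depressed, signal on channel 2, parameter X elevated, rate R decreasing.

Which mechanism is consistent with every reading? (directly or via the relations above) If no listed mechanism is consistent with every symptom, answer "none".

Checking each candidate against the observations:
(A) mechanism M4 — flag F3 raised -; flag F1 raised -; parameter Z depressed +; indicator I2 active +; signal on channel 1 +; flag F2 raised +
(B) mechanism M7 — flag F3 raised +; flag F1 raised +; parameter Z depressed -; indicator I2 active +; signal on channel 1 +; flag F2 raised -
(C) process P2 — flag F3 raised -; flag F1 raised -; parameter Z depressed +; indicator I2 active +; signal on channel 1 -; flag F2 raised +
(D) mechanism M2 — flag F3 raised -; flag F1 raised -; parameter Z depressed +; indicator I2 active +; signal on channel 1 +; flag F2 raised -
Every candidate fails on at least one observation.

none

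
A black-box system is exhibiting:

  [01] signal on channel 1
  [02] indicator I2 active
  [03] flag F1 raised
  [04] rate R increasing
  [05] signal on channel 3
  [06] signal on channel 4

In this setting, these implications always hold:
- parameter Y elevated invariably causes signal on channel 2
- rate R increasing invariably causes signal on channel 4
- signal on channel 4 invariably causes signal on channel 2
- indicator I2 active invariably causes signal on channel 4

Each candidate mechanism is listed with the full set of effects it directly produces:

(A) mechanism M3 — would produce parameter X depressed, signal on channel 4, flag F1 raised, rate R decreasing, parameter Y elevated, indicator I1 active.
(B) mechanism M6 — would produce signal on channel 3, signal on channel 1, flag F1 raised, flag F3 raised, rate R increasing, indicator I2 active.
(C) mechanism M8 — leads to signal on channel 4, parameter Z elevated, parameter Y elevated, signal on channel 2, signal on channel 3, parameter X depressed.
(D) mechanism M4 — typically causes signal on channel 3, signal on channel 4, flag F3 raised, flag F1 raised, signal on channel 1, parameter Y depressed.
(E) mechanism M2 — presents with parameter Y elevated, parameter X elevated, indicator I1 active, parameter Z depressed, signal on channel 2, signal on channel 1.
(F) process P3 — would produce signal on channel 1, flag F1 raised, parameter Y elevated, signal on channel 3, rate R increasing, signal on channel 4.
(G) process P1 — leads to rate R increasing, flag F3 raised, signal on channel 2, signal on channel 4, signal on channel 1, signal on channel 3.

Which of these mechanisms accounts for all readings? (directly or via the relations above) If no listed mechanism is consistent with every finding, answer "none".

Testing each hypothesis:
(A) mechanism M3 — fails on signal on channel 1, indicator I2 active, rate R increasing, signal on channel 3 (predicts rate R decreasing, not rate R increasing)
(B) mechanism M6 — signal on channel 1 match; indicator I2 active match; flag F1 raised match; rate R increasing match; signal on channel 3 match; signal on channel 4 match (via indicator I2 active → signal on channel 4)
(C) mechanism M8 — signal on channel 1 miss; indicator I2 active miss; flag F1 raised miss; rate R increasing miss; signal on channel 3 match; signal on channel 4 match
(D) mechanism M4 — does not account for indicator I2 active, rate R increasing
(E) mechanism M2 — does not account for indicator I2 active, flag F1 raised, rate R increasing, signal on channel 3, signal on channel 4
(F) process P3 — does not account for indicator I2 active
(G) process P1 — signal on channel 1 match; indicator I2 active miss; flag F1 raised miss; rate R increasing match; signal on channel 3 match; signal on channel 4 match
Only (B) is consistent with every observation.

B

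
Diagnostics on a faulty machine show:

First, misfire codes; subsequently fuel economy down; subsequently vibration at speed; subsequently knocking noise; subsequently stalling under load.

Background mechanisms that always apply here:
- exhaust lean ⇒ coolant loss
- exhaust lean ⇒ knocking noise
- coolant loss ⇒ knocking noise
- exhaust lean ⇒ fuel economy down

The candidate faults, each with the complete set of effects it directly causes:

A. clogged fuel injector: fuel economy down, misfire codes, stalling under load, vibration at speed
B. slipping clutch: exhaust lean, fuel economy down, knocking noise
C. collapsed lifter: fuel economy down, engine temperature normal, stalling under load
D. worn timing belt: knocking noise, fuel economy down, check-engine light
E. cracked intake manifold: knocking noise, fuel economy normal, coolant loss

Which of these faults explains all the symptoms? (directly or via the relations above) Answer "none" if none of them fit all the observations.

For each candidate, compare predicted effects to what was observed:
(A) clogged fuel injector — misfire codes ✓; fuel economy down ✓; vibration at speed ✓; knocking noise ✗; stalling under load ✓
(B) slipping clutch — misfire codes ✗; fuel economy down ✓; vibration at speed ✗; knocking noise ✓; stalling under load ✗
(C) collapsed lifter — does not account for misfire codes, vibration at speed, knocking noise
(D) worn timing belt — misfire codes ✗; fuel economy down ✓; vibration at speed ✗; knocking noise ✓; stalling under load ✗
(E) cracked intake manifold — fails on misfire codes, fuel economy down, vibration at speed, stalling under load (predicts fuel economy normal, not fuel economy down)
No candidate is consistent with all observations.

none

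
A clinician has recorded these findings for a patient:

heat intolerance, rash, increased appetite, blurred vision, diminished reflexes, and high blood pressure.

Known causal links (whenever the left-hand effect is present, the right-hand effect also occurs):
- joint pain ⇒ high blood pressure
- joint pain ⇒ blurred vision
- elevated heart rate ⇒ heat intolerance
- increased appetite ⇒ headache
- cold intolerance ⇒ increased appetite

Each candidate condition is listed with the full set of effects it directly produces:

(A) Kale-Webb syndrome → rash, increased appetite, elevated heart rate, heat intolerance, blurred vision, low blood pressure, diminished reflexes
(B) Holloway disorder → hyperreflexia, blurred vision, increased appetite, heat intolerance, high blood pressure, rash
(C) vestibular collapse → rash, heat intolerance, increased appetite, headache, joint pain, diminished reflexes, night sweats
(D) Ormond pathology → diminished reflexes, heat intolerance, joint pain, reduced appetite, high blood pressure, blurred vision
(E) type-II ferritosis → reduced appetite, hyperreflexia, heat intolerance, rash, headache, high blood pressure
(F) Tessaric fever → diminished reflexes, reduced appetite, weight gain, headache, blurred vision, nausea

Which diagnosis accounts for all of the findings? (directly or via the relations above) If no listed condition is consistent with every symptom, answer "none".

C

Checking each candidate against the observations:
(A) Kale-Webb syndrome — heat intolerance +; rash +; increased appetite +; blurred vision +; diminished reflexes +; high blood pressure -
(B) Holloway disorder — fails on diminished reflexes (predicts hyperreflexia, not diminished reflexes)
(C) vestibular collapse — heat intolerance +; rash +; increased appetite +; blurred vision + (via joint pain → blurred vision); diminished reflexes +; high blood pressure + (via joint pain → high blood pressure)
(D) Ormond pathology — heat intolerance +; rash -; increased appetite -; blurred vision +; diminished reflexes +; high blood pressure +
(E) type-II ferritosis — fails on increased appetite, blurred vision, diminished reflexes (predicts reduced appetite, not increased appetite; predicts hyperreflexia, not diminished reflexes)
(F) Tessaric fever — fails on heat intolerance, rash, increased appetite, high blood pressure (predicts reduced appetite, not increased appetite)
(C) alone accounts for all the evidence.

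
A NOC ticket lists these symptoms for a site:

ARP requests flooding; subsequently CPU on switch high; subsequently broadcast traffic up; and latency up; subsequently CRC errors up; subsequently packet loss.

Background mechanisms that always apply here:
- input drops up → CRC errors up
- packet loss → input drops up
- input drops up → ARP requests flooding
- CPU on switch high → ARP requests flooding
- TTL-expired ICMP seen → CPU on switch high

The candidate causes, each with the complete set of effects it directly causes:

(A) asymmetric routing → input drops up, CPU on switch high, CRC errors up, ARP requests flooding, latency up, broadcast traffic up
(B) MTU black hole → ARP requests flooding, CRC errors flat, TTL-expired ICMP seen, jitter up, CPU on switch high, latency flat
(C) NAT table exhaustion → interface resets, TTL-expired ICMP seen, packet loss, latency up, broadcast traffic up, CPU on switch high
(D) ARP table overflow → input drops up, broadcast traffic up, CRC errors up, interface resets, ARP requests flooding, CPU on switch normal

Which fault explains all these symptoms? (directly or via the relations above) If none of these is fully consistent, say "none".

Per-candidate check:
(A) asymmetric routing — ARP requests flooding ✓; CPU on switch high ✓; broadcast traffic up ✓; latency up ✓; CRC errors up ✓; packet loss ✗
(B) MTU black hole — ARP requests flooding ✓; CPU on switch high ✓; broadcast traffic up ✗; latency up ✗; CRC errors up ✗; packet loss ✗
(C) NAT table exhaustion — ARP requests flooding ✓ (through CPU on switch high → ARP requests flooding); CPU on switch high ✓; broadcast traffic up ✓; latency up ✓; CRC errors up ✓ (through packet loss → input drops up → CRC errors up); packet loss ✓
(D) ARP table overflow — fails on CPU on switch high, latency up, packet loss (predicts CPU on switch normal, not CPU on switch high)
(C) is the only candidate with no mismatches.

C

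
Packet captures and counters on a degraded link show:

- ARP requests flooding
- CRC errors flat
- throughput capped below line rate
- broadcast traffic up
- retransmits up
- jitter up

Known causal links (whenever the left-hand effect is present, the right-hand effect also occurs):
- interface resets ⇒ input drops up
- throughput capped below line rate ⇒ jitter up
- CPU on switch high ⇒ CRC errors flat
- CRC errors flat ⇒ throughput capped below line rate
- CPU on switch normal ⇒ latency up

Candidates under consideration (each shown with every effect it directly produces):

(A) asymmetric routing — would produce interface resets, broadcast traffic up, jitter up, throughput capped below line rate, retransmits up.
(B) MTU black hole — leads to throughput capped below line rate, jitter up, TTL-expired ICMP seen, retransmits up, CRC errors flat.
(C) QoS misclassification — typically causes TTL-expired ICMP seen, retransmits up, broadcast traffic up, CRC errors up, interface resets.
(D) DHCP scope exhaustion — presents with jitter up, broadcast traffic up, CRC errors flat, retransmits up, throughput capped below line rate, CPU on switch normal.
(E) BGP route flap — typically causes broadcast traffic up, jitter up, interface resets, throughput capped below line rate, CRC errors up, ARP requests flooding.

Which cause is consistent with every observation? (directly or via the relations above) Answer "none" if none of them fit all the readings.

Testing each hypothesis:
(A) asymmetric routing — does not account for ARP requests flooding, CRC errors flat
(B) MTU black hole — does not account for ARP requests flooding, broadcast traffic up
(C) QoS misclassification — fails on ARP requests flooding, CRC errors flat, throughput capped below line rate, jitter up (predicts CRC errors up, not CRC errors flat)
(D) DHCP scope exhaustion — does not account for ARP requests flooding
(E) BGP route flap — ARP requests flooding match; CRC errors flat miss; throughput capped below line rate match; broadcast traffic up match; retransmits up miss; jitter up match
No candidate is consistent with all observations.

none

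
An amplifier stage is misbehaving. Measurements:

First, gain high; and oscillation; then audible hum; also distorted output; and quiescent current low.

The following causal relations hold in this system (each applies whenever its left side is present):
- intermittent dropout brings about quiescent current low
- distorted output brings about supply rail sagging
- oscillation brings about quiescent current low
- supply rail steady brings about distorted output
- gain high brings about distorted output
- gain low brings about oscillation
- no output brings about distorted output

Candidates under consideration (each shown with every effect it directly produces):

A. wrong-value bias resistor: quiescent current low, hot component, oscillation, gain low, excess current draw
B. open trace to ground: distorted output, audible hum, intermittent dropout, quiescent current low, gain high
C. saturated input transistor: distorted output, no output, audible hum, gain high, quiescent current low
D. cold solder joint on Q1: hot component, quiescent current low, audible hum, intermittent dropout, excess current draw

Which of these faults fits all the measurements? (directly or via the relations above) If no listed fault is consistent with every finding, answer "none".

none

Per-candidate check:
(A) wrong-value bias resistor — gain high -; oscillation +; audible hum -; distorted output -; quiescent current low +
(B) open trace to ground — gain high +; oscillation -; audible hum +; distorted output +; quiescent current low +
(C) saturated input transistor — does not account for oscillation
(D) cold solder joint on Q1 — does not account for gain high, oscillation, distorted output
Every candidate fails on at least one observation.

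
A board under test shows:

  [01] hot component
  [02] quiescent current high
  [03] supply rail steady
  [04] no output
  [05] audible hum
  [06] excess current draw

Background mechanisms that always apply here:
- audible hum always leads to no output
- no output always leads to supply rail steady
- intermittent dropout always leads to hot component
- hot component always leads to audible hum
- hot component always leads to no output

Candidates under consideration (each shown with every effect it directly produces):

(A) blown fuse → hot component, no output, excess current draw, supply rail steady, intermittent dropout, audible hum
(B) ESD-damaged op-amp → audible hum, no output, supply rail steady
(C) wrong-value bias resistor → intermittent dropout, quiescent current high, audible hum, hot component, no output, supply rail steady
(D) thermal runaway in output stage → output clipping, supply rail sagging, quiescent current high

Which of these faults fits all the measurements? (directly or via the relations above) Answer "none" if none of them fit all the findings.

none

Per-candidate check:
(A) blown fuse — hot component yes; quiescent current high NO; supply rail steady yes; no output yes; audible hum yes; excess current draw yes
(B) ESD-damaged op-amp — hot component NO; quiescent current high NO; supply rail steady yes; no output yes; audible hum yes; excess current draw NO
(C) wrong-value bias resistor — does not account for excess current draw
(D) thermal runaway in output stage — hot component NO; quiescent current high yes; supply rail steady NO; no output NO; audible hum NO; excess current draw NO
Every candidate fails on at least one observation.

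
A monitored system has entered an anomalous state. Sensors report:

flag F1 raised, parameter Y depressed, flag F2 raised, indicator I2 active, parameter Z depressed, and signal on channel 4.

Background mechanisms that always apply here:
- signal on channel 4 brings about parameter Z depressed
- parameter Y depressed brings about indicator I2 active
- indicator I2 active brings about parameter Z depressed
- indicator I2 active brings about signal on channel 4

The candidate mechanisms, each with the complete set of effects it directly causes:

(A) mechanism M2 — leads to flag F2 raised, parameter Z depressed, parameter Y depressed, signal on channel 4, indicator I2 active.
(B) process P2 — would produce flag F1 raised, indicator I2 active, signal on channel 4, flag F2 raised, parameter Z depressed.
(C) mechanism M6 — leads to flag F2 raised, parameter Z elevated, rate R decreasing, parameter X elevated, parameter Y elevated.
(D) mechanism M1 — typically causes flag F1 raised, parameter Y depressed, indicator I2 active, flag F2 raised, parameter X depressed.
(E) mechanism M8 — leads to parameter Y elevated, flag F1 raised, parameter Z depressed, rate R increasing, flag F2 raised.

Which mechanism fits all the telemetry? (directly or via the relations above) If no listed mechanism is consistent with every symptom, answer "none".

D

Per-candidate check:
(A) mechanism M2 — flag F1 raised -; parameter Y depressed +; flag F2 raised +; indicator I2 active +; parameter Z depressed +; signal on channel 4 +
(B) process P2 — flag F1 raised +; parameter Y depressed -; flag F2 raised +; indicator I2 active +; parameter Z depressed +; signal on channel 4 +
(C) mechanism M6 — flag F1 raised -; parameter Y depressed -; flag F2 raised +; indicator I2 active -; parameter Z depressed -; signal on channel 4 -
(D) mechanism M1 — flag F1 raised +; parameter Y depressed +; flag F2 raised +; indicator I2 active +; parameter Z depressed + (by indicator I2 active → parameter Z depressed); signal on channel 4 + (by indicator I2 active → signal on channel 4)
(E) mechanism M8 — flag F1 raised +; parameter Y depressed -; flag F2 raised +; indicator I2 active -; parameter Z depressed +; signal on channel 4 -
(D) alone accounts for all the evidence.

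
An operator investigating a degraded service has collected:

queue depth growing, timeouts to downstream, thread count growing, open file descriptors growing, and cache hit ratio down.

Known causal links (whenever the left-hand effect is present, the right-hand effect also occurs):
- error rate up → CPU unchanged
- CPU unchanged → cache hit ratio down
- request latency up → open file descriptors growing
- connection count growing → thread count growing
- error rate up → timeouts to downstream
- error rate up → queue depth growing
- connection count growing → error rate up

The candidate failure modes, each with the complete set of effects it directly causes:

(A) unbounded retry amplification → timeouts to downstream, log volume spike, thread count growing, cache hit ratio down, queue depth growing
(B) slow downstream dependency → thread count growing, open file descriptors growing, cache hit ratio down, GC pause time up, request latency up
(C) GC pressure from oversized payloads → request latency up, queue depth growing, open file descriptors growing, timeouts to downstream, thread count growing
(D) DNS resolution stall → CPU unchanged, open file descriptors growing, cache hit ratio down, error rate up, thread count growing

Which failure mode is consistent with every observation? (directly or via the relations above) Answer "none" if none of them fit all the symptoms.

D

Testing each hypothesis:
(A) unbounded retry amplification — queue depth growing match; timeouts to downstream match; thread count growing match; open file descriptors growing miss; cache hit ratio down match
(B) slow downstream dependency — queue depth growing miss; timeouts to downstream miss; thread count growing match; open file descriptors growing match; cache hit ratio down match
(C) GC pressure from oversized payloads — does not account for cache hit ratio down
(D) DNS resolution stall — accounts for every observation (queue depth growing by error rate up → queue depth growing)
Only (D) is consistent with every observation.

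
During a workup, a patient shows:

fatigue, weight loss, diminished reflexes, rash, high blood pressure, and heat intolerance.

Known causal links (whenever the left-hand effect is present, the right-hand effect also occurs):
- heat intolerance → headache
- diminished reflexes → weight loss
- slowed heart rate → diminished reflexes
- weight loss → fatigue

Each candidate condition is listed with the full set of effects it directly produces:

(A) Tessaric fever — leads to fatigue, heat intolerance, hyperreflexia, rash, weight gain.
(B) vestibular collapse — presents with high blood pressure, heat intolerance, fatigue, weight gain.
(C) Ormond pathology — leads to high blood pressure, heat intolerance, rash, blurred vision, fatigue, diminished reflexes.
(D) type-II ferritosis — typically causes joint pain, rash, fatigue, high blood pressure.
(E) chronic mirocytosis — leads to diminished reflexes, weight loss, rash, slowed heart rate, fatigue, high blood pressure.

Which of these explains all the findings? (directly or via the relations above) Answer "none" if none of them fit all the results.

C

For each candidate, compare predicted effects to what was observed:
(A) Tessaric fever — fails on weight loss, diminished reflexes, high blood pressure (predicts weight gain, not weight loss; predicts hyperreflexia, not diminished reflexes)
(B) vestibular collapse — fails on weight loss, diminished reflexes, rash (predicts weight gain, not weight loss)
(C) Ormond pathology — accounts for every observation (weight loss via diminished reflexes → weight loss)
(D) type-II ferritosis — does not account for weight loss, diminished reflexes, heat intolerance
(E) chronic mirocytosis — does not account for heat intolerance
(C) is the only candidate with no mismatches.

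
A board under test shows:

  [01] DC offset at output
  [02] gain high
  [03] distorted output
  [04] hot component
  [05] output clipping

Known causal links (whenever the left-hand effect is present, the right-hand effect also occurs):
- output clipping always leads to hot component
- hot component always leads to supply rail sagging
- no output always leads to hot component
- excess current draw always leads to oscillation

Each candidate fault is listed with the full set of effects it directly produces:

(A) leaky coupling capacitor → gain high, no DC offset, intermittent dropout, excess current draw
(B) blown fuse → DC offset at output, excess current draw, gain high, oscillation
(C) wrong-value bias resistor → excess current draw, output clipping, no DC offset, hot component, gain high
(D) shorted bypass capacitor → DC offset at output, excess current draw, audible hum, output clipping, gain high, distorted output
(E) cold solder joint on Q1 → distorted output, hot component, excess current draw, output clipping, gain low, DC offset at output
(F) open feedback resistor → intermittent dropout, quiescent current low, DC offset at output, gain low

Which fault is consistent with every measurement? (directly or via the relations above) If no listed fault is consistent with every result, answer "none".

Testing each hypothesis:
(A) leaky coupling capacitor — fails on DC offset at output, distorted output, hot component, output clipping (predicts no DC offset, not DC offset at output)
(B) blown fuse — does not account for distorted output, hot component, output clipping
(C) wrong-value bias resistor — fails on DC offset at output, distorted output (predicts no DC offset, not DC offset at output)
(D) shorted bypass capacitor — DC offset at output yes; gain high yes; distorted output yes; hot component yes (through output clipping → hot component); output clipping yes
(E) cold solder joint on Q1 — DC offset at output yes; gain high NO; distorted output yes; hot component yes; output clipping yes
(F) open feedback resistor — DC offset at output yes; gain high NO; distorted output NO; hot component NO; output clipping NO
(D) is the only candidate with no mismatches.

D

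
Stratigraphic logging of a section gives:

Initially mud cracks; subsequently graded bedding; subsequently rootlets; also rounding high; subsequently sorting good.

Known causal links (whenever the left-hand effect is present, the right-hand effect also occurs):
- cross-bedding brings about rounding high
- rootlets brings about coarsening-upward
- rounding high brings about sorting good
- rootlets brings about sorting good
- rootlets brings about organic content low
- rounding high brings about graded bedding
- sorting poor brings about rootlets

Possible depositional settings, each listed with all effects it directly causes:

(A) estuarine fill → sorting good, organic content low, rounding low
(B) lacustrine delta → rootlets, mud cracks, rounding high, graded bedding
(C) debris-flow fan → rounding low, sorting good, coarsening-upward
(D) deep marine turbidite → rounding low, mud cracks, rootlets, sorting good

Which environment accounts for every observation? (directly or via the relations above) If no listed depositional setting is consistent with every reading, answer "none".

Testing each hypothesis:
(A) estuarine fill — mud cracks miss; graded bedding miss; rootlets miss; rounding high miss; sorting good match
(B) lacustrine delta — accounts for every observation (sorting good via rounding high → sorting good)
(C) debris-flow fan — fails on mud cracks, graded bedding, rootlets, rounding high (predicts rounding low, not rounding high)
(D) deep marine turbidite — mud cracks match; graded bedding miss; rootlets match; rounding high miss; sorting good match
(B) is the only candidate with no mismatches.

B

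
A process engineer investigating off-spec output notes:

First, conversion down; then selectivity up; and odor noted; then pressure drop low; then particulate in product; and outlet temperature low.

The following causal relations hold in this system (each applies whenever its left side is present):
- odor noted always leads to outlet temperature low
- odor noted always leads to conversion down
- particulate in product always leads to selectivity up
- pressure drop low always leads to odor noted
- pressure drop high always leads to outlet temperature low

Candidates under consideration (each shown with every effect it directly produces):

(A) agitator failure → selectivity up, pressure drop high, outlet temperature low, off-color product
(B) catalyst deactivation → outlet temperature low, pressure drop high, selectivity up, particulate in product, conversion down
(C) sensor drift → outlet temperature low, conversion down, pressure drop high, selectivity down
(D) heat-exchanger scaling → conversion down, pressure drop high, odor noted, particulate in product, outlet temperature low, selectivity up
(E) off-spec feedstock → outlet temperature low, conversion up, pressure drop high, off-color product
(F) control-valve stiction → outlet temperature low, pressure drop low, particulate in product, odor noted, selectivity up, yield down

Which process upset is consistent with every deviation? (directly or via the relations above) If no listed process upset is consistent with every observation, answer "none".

F

For each candidate, compare predicted effects to what was observed:
(A) agitator failure — conversion down miss; selectivity up match; odor noted miss; pressure drop low miss; particulate in product miss; outlet temperature low match
(B) catalyst deactivation — fails on odor noted, pressure drop low (predicts pressure drop high, not pressure drop low)
(C) sensor drift — conversion down match; selectivity up miss; odor noted miss; pressure drop low miss; particulate in product miss; outlet temperature low match
(D) heat-exchanger scaling — fails on pressure drop low (predicts pressure drop high, not pressure drop low)
(E) off-spec feedstock — conversion down miss; selectivity up miss; odor noted miss; pressure drop low miss; particulate in product miss; outlet temperature low match
(F) control-valve stiction — accounts for every observation (conversion down through odor noted → conversion down)
Only (F) is consistent with every observation.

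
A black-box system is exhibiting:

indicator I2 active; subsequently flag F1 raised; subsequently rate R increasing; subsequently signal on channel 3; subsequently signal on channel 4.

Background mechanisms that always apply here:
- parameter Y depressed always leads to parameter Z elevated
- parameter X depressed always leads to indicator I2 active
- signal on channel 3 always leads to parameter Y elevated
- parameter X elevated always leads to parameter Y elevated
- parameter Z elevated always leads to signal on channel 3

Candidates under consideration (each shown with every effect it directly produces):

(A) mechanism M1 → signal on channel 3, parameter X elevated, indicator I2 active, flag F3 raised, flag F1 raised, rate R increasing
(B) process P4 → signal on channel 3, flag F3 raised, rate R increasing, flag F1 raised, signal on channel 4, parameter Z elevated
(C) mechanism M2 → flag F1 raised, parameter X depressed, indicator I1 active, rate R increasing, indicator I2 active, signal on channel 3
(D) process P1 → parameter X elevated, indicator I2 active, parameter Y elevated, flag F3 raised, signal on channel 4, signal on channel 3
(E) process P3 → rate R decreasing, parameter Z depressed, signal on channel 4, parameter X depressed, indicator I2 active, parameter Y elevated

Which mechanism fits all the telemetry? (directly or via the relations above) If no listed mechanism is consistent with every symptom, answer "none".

none

Per-candidate check:
(A) mechanism M1 — does not account for signal on channel 4
(B) process P4 — indicator I2 active NO; flag F1 raised yes; rate R increasing yes; signal on channel 3 yes; signal on channel 4 yes
(C) mechanism M2 — indicator I2 active yes; flag F1 raised yes; rate R increasing yes; signal on channel 3 yes; signal on channel 4 NO
(D) process P1 — indicator I2 active yes; flag F1 raised NO; rate R increasing NO; signal on channel 3 yes; signal on channel 4 yes
(E) process P3 — indicator I2 active yes; flag F1 raised NO; rate R increasing NO; signal on channel 3 NO; signal on channel 4 yes
None of the listed candidates fits everything.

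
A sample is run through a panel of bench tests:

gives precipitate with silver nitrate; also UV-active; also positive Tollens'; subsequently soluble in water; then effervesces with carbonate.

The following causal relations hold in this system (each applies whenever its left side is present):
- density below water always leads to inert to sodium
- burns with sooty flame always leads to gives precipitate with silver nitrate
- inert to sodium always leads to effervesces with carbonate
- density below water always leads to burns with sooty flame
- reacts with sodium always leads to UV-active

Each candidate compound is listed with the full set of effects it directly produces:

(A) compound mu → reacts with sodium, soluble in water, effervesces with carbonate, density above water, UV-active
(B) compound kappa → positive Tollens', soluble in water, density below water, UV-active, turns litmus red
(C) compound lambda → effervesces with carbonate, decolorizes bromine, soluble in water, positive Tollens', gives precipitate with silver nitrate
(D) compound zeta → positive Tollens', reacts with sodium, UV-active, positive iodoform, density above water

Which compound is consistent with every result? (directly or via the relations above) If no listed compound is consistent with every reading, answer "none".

Testing each hypothesis:
(A) compound mu — gives precipitate with silver nitrate ✗; UV-active ✓; positive Tollens' ✗; soluble in water ✓; effervesces with carbonate ✓
(B) compound kappa — accounts for every observation (gives precipitate with silver nitrate through density below water → burns with sooty flame → gives precipitate with silver nitrate)
(C) compound lambda — gives precipitate with silver nitrate ✓; UV-active ✗; positive Tollens' ✓; soluble in water ✓; effervesces with carbonate ✓
(D) compound zeta — does not account for gives precipitate with silver nitrate, soluble in water, effervesces with carbonate
(B) is the only candidate with no mismatches.

B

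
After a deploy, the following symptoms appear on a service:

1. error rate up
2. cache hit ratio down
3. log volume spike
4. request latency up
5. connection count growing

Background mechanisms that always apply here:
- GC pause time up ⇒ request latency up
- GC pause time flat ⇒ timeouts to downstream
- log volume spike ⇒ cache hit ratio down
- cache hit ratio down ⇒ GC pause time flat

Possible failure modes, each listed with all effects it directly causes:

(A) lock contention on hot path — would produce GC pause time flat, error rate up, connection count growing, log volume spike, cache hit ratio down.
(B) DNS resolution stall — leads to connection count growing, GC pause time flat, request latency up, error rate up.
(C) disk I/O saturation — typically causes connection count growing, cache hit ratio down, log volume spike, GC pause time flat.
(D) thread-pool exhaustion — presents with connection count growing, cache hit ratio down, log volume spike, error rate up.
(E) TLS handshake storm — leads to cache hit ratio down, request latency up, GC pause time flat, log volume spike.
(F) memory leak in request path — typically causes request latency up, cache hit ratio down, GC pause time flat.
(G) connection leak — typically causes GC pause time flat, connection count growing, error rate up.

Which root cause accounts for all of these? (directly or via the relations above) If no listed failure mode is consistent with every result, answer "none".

none

For each candidate, compare predicted effects to what was observed:
(A) lock contention on hot path — does not account for request latency up
(B) DNS resolution stall — error rate up ✓; cache hit ratio down ✗; log volume spike ✗; request latency up ✓; connection count growing ✓
(C) disk I/O saturation — error rate up ✗; cache hit ratio down ✓; log volume spike ✓; request latency up ✗; connection count growing ✓
(D) thread-pool exhaustion — does not account for request latency up
(E) TLS handshake storm — does not account for error rate up, connection count growing
(F) memory leak in request path — error rate up ✗; cache hit ratio down ✓; log volume spike ✗; request latency up ✓; connection count growing ✗
(G) connection leak — error rate up ✓; cache hit ratio down ✗; log volume spike ✗; request latency up ✗; connection count growing ✓
No candidate is consistent with all observations.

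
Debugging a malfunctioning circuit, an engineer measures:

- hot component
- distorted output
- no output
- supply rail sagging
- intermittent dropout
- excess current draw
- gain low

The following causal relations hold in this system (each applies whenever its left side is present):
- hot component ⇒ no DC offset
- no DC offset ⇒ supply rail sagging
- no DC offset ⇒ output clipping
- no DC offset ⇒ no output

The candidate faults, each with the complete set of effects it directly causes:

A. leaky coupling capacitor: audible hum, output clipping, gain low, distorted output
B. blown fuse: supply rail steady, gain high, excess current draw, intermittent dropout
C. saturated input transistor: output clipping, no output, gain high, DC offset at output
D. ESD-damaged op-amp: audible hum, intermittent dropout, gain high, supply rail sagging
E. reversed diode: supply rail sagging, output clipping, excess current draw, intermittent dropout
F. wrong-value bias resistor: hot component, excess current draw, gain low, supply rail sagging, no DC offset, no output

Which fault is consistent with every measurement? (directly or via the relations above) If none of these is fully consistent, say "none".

none

Checking each candidate against the observations:
(A) leaky coupling capacitor — does not account for hot component, no output, supply rail sagging, intermittent dropout, excess current draw
(B) blown fuse — fails on hot component, distorted output, no output, supply rail sagging, gain low (predicts supply rail steady, not supply rail sagging; predicts gain high, not gain low)
(C) saturated input transistor — hot component miss; distorted output miss; no output match; supply rail sagging miss; intermittent dropout miss; excess current draw miss; gain low miss
(D) ESD-damaged op-amp — hot component miss; distorted output miss; no output miss; supply rail sagging match; intermittent dropout match; excess current draw miss; gain low miss
(E) reversed diode — hot component miss; distorted output miss; no output miss; supply rail sagging match; intermittent dropout match; excess current draw match; gain low miss
(F) wrong-value bias resistor — does not account for distorted output, intermittent dropout
No candidate is consistent with all observations.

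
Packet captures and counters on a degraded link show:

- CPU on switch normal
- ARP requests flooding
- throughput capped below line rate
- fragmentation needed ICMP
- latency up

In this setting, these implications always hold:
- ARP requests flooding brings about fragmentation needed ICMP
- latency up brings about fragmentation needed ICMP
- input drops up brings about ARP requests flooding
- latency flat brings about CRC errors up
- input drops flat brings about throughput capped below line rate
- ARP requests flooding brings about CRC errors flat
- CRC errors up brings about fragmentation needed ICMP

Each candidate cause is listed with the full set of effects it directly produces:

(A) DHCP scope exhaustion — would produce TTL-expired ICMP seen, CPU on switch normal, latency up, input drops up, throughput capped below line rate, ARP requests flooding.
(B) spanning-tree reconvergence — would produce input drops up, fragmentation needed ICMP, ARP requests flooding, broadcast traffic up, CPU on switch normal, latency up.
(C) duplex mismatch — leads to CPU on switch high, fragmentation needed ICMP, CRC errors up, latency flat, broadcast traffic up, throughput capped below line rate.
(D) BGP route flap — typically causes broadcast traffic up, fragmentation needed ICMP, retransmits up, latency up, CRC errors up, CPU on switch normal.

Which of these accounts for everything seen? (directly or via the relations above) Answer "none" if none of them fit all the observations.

Checking each candidate against the observations:
(A) DHCP scope exhaustion — accounts for every observation (fragmentation needed ICMP via ARP requests flooding → fragmentation needed ICMP)
(B) spanning-tree reconvergence — does not account for throughput capped below line rate
(C) duplex mismatch — fails on CPU on switch normal, ARP requests flooding, latency up (predicts CPU on switch high, not CPU on switch normal; predicts latency flat, not latency up)
(D) BGP route flap — CPU on switch normal yes; ARP requests flooding NO; throughput capped below line rate NO; fragmentation needed ICMP yes; latency up yes
(A) alone accounts for all the evidence.

A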